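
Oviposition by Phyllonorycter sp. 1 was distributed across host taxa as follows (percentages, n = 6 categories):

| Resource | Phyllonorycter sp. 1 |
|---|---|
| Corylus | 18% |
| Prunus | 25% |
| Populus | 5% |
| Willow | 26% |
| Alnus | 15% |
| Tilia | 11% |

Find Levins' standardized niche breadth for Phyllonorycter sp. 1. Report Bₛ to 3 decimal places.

Convert percentages to proportions (divide by 100).
Σpᵢ² = 0.18² + 0.25² + 0.05² + 0.26² + 0.15² + 0.11² = 0.0324 + 0.0625 + 0.0025 + 0.0676 + 0.0225 + 0.0121 = 0.1996
B = 1 / 0.1996 = 5.01002
Bₛ = (B − 1)/(n − 1) = (5.01002 − 1)/(6 − 1) = 4.01002/5 = 0.80200

0.802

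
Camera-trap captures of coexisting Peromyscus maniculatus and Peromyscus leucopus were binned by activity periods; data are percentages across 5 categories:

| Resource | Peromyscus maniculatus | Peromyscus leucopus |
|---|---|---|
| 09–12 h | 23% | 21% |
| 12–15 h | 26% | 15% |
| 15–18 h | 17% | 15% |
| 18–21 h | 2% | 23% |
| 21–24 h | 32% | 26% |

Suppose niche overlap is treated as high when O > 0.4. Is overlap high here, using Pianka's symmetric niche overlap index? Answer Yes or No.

Convert percentages to proportions (divide by 100).
Σ p₁ᵢp₂ᵢ = 0.0483 + 0.0390 + 0.0255 + 0.0046 + 0.0832 = 0.2006
Σp_1ᵢ² = 0.23² + 0.26² + 0.17² + 0.02² + 0.32² = 0.0529 + 0.0676 + 0.0289 + 0.0004 + 0.1024 = 0.2522
Σp_2ᵢ² = 0.21² + 0.15² + 0.15² + 0.23² + 0.26² = 0.0441 + 0.0225 + 0.0225 + 0.0529 + 0.0676 = 0.2096
O = 0.2006 / √(0.2522 × 0.2096) = 0.2006 / 0.22992 = 0.8725
O = 0.8725 > 0.4 → Yes.

Yes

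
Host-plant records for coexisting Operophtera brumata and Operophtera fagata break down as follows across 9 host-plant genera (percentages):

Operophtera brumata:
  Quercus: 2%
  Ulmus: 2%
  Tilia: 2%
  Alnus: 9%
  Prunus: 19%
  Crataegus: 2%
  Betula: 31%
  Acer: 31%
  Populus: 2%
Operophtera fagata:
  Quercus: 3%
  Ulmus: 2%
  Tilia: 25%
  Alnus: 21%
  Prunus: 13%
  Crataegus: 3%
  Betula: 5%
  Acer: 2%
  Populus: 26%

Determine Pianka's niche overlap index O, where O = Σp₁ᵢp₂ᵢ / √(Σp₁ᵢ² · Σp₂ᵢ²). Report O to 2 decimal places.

Convert percentages to proportions (divide by 100).
Σ p₁ᵢp₂ᵢ = 0.0006 + 0.0004 + 0.0050 + 0.0189 + 0.0247 + 0.0006 + 0.0155 + 0.0062 + 0.0052 = 0.0771
Σp_1ᵢ² = 0.02² + 0.02² + 0.02² + 0.09² + 0.19² + 0.02² + 0.31² + 0.31² + 0.02² = 0.0004 + 0.0004 + 0.0004 + 0.0081 + 0.0361 + 0.0004 + 0.0961 + 0.0961 + 0.0004 = 0.2384
Σp_2ᵢ² = 0.03² + 0.02² + 0.25² + 0.21² + 0.13² + 0.03² + 0.05² + 0.02² + 0.26² = 0.0009 + 0.0004 + 0.0625 + 0.0441 + 0.0169 + 0.0009 + 0.0025 + 0.0004 + 0.0676 = 0.1962
O = 0.0771 / √(0.2384 × 0.1962) = 0.0771 / 0.21627 = 0.3565

0.36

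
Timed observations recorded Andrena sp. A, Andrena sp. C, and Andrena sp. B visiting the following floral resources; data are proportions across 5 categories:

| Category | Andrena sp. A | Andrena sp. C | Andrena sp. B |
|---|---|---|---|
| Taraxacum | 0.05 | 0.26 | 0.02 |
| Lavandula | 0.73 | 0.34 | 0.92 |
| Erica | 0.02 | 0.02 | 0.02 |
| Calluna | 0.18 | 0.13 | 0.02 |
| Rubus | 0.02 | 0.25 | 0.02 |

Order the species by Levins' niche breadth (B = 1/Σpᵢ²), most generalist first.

Σp_Aᵢ² = 0.05² + 0.73² + 0.02² + 0.18² + 0.02² = 0.0025 + 0.5329 + 0.0004 + 0.0324 + 0.0004 = 0.5686
B_A = 1 / 0.5686 = 1.7587
Σp_Cᵢ² = 0.26² + 0.34² + 0.02² + 0.13² + 0.25² = 0.0676 + 0.1156 + 0.0004 + 0.0169 + 0.0625 = 0.2630
B_C = 1 / 0.2630 = 3.8023
Σp_Bᵢ² = 0.02² + 0.92² + 0.02² + 0.02² + 0.02² = 0.0004 + 0.8464 + 0.0004 + 0.0004 + 0.0004 = 0.8480
B_B = 1 / 0.8480 = 1.1792
Ranking by B (broadest → narrowest): Andrena sp. C (3.80) > Andrena sp. A (1.76) > Andrena sp. B (1.18)

Andrena sp. C > Andrena sp. A > Andrena sp. B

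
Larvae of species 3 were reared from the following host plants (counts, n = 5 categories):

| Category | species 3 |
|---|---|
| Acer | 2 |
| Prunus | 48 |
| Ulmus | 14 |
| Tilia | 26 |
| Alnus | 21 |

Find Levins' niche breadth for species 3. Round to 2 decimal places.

3.40

Proportions for species 3 (n=111): 2/111=0.0180, 48/111=0.4324, 14/111=0.1261, 26/111=0.2342, 21/111=0.1892
Σpᵢ² = 0.0180² + 0.4324² + 0.1261² + 0.2342² + 0.1892² = 0.000324 + 0.186970 + 0.015901 + 0.054850 + 0.035797 = 0.293842
B = 1 / 0.293842 = 3.4032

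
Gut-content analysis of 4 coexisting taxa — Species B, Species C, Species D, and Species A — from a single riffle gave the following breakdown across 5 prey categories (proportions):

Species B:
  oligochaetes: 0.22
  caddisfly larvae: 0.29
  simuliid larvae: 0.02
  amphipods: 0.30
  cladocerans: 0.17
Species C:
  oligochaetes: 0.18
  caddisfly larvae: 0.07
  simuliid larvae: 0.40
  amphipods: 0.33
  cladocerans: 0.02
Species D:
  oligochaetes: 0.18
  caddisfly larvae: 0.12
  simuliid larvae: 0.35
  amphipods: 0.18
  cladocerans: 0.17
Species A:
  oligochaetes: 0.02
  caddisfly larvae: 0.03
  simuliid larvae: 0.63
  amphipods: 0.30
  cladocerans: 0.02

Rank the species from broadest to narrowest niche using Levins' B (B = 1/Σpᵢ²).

Species D > Species B > Species C > Species A

Σp_Bᵢ² = 0.22² + 0.29² + 0.02² + 0.30² + 0.17² = 0.0484 + 0.0841 + 0.0004 + 0.0900 + 0.0289 = 0.2518
B_B = 1 / 0.2518 = 3.9714
Σp_Cᵢ² = 0.18² + 0.07² + 0.40² + 0.33² + 0.02² = 0.0324 + 0.0049 + 0.1600 + 0.1089 + 0.0004 = 0.3066
B_C = 1 / 0.3066 = 3.2616
Σp_Dᵢ² = 0.18² + 0.12² + 0.35² + 0.18² + 0.17² = 0.0324 + 0.0144 + 0.1225 + 0.0324 + 0.0289 = 0.2306
B_D = 1 / 0.2306 = 4.3365
Σp_Aᵢ² = 0.02² + 0.03² + 0.63² + 0.30² + 0.02² = 0.0004 + 0.0009 + 0.3969 + 0.0900 + 0.0004 = 0.4886
B_A = 1 / 0.4886 = 2.0467
Ranking by B (broadest → narrowest): Species D (4.34) > Species B (3.97) > Species C (3.26) > Species A (2.05)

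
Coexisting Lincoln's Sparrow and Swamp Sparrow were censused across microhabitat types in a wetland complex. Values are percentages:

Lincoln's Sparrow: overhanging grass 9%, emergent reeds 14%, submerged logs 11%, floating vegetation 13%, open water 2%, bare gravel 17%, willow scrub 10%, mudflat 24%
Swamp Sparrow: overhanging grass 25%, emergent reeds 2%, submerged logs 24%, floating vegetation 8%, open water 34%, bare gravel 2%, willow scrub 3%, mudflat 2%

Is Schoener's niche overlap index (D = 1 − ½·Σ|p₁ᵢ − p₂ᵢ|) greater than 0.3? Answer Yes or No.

Yes

Convert percentages to proportions (divide by 100).
Σ|p₁ᵢ − p₂ᵢ| = 0.16 + 0.12 + 0.13 + 0.05 + 0.32 + 0.15 + 0.07 + 0.22 = 1.22
D = 1 − ½ × 1.22 = 1 − 0.610 = 0.3900
D = 0.3900 > 0.3 → Yes.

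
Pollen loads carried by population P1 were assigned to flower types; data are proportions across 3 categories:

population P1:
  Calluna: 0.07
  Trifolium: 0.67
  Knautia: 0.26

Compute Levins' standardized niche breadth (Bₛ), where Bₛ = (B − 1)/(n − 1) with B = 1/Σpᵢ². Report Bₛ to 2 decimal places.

0.46

Σpᵢ² = 0.07² + 0.67² + 0.26² = 0.0049 + 0.4489 + 0.0676 = 0.5214
B = 1 / 0.5214 = 1.9179
Bₛ = (B − 1)/(n − 1) = (1.9179 − 1)/(3 − 1) = 0.9179/2 = 0.4590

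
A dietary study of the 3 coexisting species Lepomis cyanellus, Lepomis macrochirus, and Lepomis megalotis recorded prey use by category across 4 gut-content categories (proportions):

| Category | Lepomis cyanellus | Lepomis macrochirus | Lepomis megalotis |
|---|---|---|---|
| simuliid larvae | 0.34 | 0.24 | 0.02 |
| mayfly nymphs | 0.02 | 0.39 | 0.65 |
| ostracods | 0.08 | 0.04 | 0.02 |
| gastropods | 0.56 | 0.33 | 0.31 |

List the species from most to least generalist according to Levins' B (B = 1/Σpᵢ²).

Lepomis macrochirus > Lepomis cyanellus > Lepomis megalotis

Σp_cyanᵢ² = 0.34² + 0.02² + 0.08² + 0.56² = 0.1156 + 0.0004 + 0.0064 + 0.3136 = 0.4360
B_cyan = 1 / 0.4360 = 2.2936
Σp_macrᵢ² = 0.24² + 0.39² + 0.04² + 0.33² = 0.0576 + 0.1521 + 0.0016 + 0.1089 = 0.3202
B_macr = 1 / 0.3202 = 3.1230
Σp_megaᵢ² = 0.02² + 0.65² + 0.02² + 0.31² = 0.0004 + 0.4225 + 0.0004 + 0.0961 = 0.5194
B_mega = 1 / 0.5194 = 1.9253
Ranking by B (broadest → narrowest): Lepomis macrochirus (3.12) > Lepomis cyanellus (2.29) > Lepomis megalotis (1.93)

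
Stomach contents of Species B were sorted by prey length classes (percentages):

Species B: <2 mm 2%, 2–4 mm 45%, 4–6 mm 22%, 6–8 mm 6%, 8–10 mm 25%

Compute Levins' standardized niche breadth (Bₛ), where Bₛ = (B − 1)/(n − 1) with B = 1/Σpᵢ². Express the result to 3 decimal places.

0.538

Convert percentages to proportions (divide by 100).
Σpᵢ² = 0.02² + 0.45² + 0.22² + 0.06² + 0.25² = 0.0004 + 0.2025 + 0.0484 + 0.0036 + 0.0625 = 0.3174
B = 1 / 0.3174 = 3.15060
Bₛ = (B − 1)/(n − 1) = (3.15060 − 1)/(5 − 1) = 2.15060/4 = 0.53765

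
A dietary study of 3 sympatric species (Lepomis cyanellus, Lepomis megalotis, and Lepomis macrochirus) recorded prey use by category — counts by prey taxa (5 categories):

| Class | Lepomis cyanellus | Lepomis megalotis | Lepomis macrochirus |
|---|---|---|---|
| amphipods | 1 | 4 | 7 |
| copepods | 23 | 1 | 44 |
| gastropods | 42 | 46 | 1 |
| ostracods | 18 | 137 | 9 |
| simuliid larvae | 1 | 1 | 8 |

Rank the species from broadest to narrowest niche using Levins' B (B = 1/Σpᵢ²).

Proportions for Lepomis cyanellus (n=85): 1/85=0.0118, 23/85=0.2706, 42/85=0.4941, 18/85=0.2118, 1/85=0.0118
Proportions for Lepomis megalotis (n=189): 4/189=0.0212, 1/189=0.0053, 46/189=0.2434, 137/189=0.7249, 1/189=0.0053
Proportions for Lepomis macrochirus (n=69): 7/69=0.1014, 44/69=0.6377, 1/69=0.0145, 9/69=0.1304, 8/69=0.1159
Σp_cyanᵢ² = 0.0118² + 0.2706² + 0.4941² + 0.2118² + 0.0118² = 0.000139 + 0.073224 + 0.244135 + 0.044859 + 0.000139 = 0.362496
B_cyan = 1 / 0.362496 = 2.7587
Σp_megaᵢ² = 0.0212² + 0.0053² + 0.2434² + 0.7249² + 0.0053² = 0.000449 + 0.000028 + 0.059244 + 0.525480 + 0.000028 = 0.585229
B_mega = 1 / 0.585229 = 1.7087
Σp_macrᵢ² = 0.1014² + 0.6377² + 0.0145² + 0.1304² + 0.1159² = 0.010282 + 0.406661 + 0.000210 + 0.017004 + 0.013433 = 0.447590
B_macr = 1 / 0.447590 = 2.2342
Ranking by B (broadest → narrowest): Lepomis cyanellus (2.76) > Lepomis macrochirus (2.23) > Lepomis megalotis (1.71)

Lepomis cyanellus > Lepomis macrochirus > Lepomis megalotis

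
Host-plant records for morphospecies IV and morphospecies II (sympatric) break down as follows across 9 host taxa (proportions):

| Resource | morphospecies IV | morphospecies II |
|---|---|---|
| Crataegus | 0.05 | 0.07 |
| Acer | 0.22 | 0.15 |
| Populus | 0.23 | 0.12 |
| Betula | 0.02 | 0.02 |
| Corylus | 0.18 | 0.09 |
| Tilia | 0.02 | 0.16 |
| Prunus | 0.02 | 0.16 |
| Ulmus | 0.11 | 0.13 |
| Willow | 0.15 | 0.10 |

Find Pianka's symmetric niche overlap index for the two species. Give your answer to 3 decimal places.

0.783

Σ p₁ᵢp₂ᵢ = 0.0035 + 0.0330 + 0.0276 + 0.0004 + 0.0162 + 0.0032 + 0.0032 + 0.0143 + 0.0150 = 0.1164
Σp_1ᵢ² = 0.05² + 0.22² + 0.23² + 0.02² + 0.18² + 0.02² + 0.02² + 0.11² + 0.15² = 0.0025 + 0.0484 + 0.0529 + 0.0004 + 0.0324 + 0.0004 + 0.0004 + 0.0121 + 0.0225 = 0.1720
Σp_2ᵢ² = 0.07² + 0.15² + 0.12² + 0.02² + 0.09² + 0.16² + 0.16² + 0.13² + 0.10² = 0.0049 + 0.0225 + 0.0144 + 0.0004 + 0.0081 + 0.0256 + 0.0256 + 0.0169 + 0.0100 = 0.1284
O = 0.1164 / √(0.1720 × 0.1284) = 0.1164 / 0.148610 = 0.78326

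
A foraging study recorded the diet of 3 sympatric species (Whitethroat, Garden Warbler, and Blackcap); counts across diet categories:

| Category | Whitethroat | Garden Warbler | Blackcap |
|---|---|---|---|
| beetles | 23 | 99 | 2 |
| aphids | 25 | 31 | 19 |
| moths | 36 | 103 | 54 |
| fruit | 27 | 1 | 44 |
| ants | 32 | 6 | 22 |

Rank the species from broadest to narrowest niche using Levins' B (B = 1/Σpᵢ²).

Proportions for Whitethroat (n=143): 23/143=0.1608, 25/143=0.1748, 36/143=0.2517, 27/143=0.1888, 32/143=0.2238
Proportions for Garden Warbler (n=240): 99/240=0.4125, 31/240=0.1292, 103/240=0.4292, 1/240=0.0042, 6/240=0.0250
Proportions for Blackcap (n=141): 2/141=0.0142, 19/141=0.1348, 54/141=0.3830, 44/141=0.3121, 22/141=0.1560
Σp_Whitᵢ² = 0.1608² + 0.1748² + 0.2517² + 0.1888² + 0.2238² = 0.025857 + 0.030555 + 0.063353 + 0.035645 + 0.050086 = 0.205496
B_Whit = 1 / 0.205496 = 4.8663
Σp_Warbᵢ² = 0.4125² + 0.1292² + 0.4292² + 0.0042² + 0.0250² = 0.170156 + 0.016693 + 0.184213 + 0.000018 + 0.000625 = 0.371705
B_Warb = 1 / 0.371705 = 2.6903
Σp_Blacᵢ² = 0.0142² + 0.1348² + 0.3830² + 0.3121² + 0.1560² = 0.000202 + 0.018171 + 0.146689 + 0.097406 + 0.024336 = 0.286804
B_Blac = 1 / 0.286804 = 3.4867
Ranking by B (broadest → narrowest): Whitethroat (4.87) > Blackcap (3.49) > Garden Warbler (2.69)

Whitethroat > Blackcap > Garden Warbler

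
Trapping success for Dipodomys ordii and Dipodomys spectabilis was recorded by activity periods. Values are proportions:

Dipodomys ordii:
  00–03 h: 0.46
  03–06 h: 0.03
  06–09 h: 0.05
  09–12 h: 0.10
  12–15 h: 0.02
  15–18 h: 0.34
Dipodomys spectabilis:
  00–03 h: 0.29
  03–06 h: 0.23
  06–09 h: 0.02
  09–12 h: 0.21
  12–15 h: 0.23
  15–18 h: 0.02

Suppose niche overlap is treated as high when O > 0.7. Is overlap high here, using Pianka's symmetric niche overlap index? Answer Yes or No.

No

Σ p₁ᵢp₂ᵢ = 0.1334 + 0.0069 + 0.0010 + 0.0210 + 0.0046 + 0.0068 = 0.1737
Σp_1ᵢ² = 0.46² + 0.03² + 0.05² + 0.10² + 0.02² + 0.34² = 0.2116 + 0.0009 + 0.0025 + 0.0100 + 0.0004 + 0.1156 = 0.3410
Σp_2ᵢ² = 0.29² + 0.23² + 0.02² + 0.21² + 0.23² + 0.02² = 0.0841 + 0.0529 + 0.0004 + 0.0441 + 0.0529 + 0.0004 = 0.2348
O = 0.1737 / √(0.3410 × 0.2348) = 0.1737 / 0.28296 = 0.6139
O = 0.6139 < 0.7 → No.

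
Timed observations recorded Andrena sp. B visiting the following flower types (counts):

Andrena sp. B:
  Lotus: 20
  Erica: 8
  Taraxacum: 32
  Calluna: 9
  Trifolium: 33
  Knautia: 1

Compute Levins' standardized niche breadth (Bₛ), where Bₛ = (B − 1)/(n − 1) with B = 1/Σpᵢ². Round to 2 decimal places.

Proportions for Andrena sp. B (n=103): 20/103=0.1942, 8/103=0.0777, 32/103=0.3107, 9/103=0.0874, 33/103=0.3204, 1/103=0.0097
Σpᵢ² = 0.1942² + 0.0777² + 0.3107² + 0.0874² + 0.3204² + 0.0097² = 0.037714 + 0.006037 + 0.096534 + 0.007639 + 0.102656 + 0.000094 = 0.250674
B = 1 / 0.250674 = 3.9892
Bₛ = (B − 1)/(n − 1) = (3.9892 − 1)/(6 − 1) = 2.9892/5 = 0.5978

0.60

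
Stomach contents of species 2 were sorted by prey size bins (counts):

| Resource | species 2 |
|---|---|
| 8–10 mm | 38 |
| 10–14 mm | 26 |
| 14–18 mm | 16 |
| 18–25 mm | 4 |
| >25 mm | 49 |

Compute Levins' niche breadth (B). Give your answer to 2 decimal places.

3.69

Proportions for species 2 (n=133): 38/133=0.2857, 26/133=0.1955, 16/133=0.1203, 4/133=0.0301, 49/133=0.3684
Σpᵢ² = 0.2857² + 0.1955² + 0.1203² + 0.0301² + 0.3684² = 0.081624 + 0.038220 + 0.014472 + 0.000906 + 0.135719 = 0.270941
B = 1 / 0.270941 = 3.6908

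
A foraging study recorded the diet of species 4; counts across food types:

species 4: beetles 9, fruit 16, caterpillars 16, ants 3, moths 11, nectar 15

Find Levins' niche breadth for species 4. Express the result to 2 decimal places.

Proportions for species 4 (n=70): 9/70=0.1286, 16/70=0.2286, 16/70=0.2286, 3/70=0.0429, 11/70=0.1571, 15/70=0.2143
Σpᵢ² = 0.1286² + 0.2286² + 0.2286² + 0.0429² + 0.1571² + 0.2143² = 0.016538 + 0.052258 + 0.052258 + 0.001840 + 0.024680 + 0.045924 = 0.193498
B = 1 / 0.193498 = 5.1680

5.17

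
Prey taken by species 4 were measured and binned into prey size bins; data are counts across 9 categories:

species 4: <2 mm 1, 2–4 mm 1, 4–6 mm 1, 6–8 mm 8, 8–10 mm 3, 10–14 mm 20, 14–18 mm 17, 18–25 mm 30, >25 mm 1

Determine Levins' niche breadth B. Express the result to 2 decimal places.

4.04

Proportions for species 4 (n=82): 1/82=0.0122, 1/82=0.0122, 1/82=0.0122, 8/82=0.0976, 3/82=0.0366, 20/82=0.2439, 17/82=0.2073, 30/82=0.3659, 1/82=0.0122
Σpᵢ² = 0.0122² + 0.0122² + 0.0122² + 0.0976² + 0.0366² + 0.2439² + 0.2073² + 0.3659² + 0.0122² = 0.000149 + 0.000149 + 0.000149 + 0.009526 + 0.001340 + 0.059487 + 0.042973 + 0.133883 + 0.000149 = 0.247805
B = 1 / 0.247805 = 4.0354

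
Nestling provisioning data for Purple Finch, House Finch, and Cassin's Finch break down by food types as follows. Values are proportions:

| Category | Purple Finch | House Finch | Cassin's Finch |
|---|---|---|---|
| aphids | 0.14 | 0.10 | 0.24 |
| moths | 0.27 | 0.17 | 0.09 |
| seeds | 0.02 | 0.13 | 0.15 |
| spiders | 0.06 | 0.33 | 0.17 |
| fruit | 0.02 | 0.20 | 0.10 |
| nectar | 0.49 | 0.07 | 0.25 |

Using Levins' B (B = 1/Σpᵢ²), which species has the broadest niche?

Cassin's Finch

Σp_Purpᵢ² = 0.14² + 0.27² + 0.02² + 0.06² + 0.02² + 0.49² = 0.0196 + 0.0729 + 0.0004 + 0.0036 + 0.0004 + 0.2401 = 0.3370
B_Purp = 1 / 0.3370 = 2.9674
Σp_Housᵢ² = 0.10² + 0.17² + 0.13² + 0.33² + 0.20² + 0.07² = 0.0100 + 0.0289 + 0.0169 + 0.1089 + 0.0400 + 0.0049 = 0.2096
B_Hous = 1 / 0.2096 = 4.7710
Σp_Cassᵢ² = 0.24² + 0.09² + 0.15² + 0.17² + 0.10² + 0.25² = 0.0576 + 0.0081 + 0.0225 + 0.0289 + 0.0100 + 0.0625 = 0.1896
B_Cass = 1 / 0.1896 = 5.2743
Highest B → broadest niche (most generalist): Cassin's Finch (B = 5.27).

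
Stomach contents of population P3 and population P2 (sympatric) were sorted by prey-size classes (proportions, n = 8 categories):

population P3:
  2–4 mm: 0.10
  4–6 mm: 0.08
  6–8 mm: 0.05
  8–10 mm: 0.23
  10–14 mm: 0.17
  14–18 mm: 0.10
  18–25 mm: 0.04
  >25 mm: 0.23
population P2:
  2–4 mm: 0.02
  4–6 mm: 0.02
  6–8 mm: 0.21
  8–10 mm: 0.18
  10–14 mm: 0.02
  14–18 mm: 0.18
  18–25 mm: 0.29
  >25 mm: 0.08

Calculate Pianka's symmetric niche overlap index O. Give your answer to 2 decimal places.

Σ p₁ᵢp₂ᵢ = 0.0020 + 0.0016 + 0.0105 + 0.0414 + 0.0034 + 0.0180 + 0.0116 + 0.0184 = 0.1069
Σp_1ᵢ² = 0.10² + 0.08² + 0.05² + 0.23² + 0.17² + 0.10² + 0.04² + 0.23² = 0.0100 + 0.0064 + 0.0025 + 0.0529 + 0.0289 + 0.0100 + 0.0016 + 0.0529 = 0.1652
Σp_2ᵢ² = 0.02² + 0.02² + 0.21² + 0.18² + 0.02² + 0.18² + 0.29² + 0.08² = 0.0004 + 0.0004 + 0.0441 + 0.0324 + 0.0004 + 0.0324 + 0.0841 + 0.0064 = 0.2006
O = 0.1069 / √(0.1652 × 0.2006) = 0.1069 / 0.18204 = 0.5872

0.59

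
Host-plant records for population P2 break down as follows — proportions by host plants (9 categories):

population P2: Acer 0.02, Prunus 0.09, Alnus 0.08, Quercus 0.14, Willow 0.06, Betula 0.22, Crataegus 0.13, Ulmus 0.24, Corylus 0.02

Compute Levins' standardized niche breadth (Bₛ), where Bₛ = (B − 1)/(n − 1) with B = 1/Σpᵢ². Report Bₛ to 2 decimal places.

Σpᵢ² = 0.02² + 0.09² + 0.08² + 0.14² + 0.06² + 0.22² + 0.13² + 0.24² + 0.02² = 0.0004 + 0.0081 + 0.0064 + 0.0196 + 0.0036 + 0.0484 + 0.0169 + 0.0576 + 0.0004 = 0.1614
B = 1 / 0.1614 = 6.1958
Bₛ = (B − 1)/(n − 1) = (6.1958 − 1)/(9 − 1) = 5.1958/8 = 0.6495

0.65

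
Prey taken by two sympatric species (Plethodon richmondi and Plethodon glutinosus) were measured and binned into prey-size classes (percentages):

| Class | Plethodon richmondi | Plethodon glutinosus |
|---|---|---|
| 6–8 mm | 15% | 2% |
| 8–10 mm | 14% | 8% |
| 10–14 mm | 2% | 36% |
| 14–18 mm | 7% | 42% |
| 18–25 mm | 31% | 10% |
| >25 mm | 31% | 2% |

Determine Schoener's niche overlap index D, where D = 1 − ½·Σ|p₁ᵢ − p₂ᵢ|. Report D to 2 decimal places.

Convert percentages to proportions (divide by 100).
Σ|p₁ᵢ − p₂ᵢ| = 0.13 + 0.06 + 0.34 + 0.35 + 0.21 + 0.29 = 1.38
D = 1 − ½ × 1.38 = 1 − 0.690 = 0.3100

0.31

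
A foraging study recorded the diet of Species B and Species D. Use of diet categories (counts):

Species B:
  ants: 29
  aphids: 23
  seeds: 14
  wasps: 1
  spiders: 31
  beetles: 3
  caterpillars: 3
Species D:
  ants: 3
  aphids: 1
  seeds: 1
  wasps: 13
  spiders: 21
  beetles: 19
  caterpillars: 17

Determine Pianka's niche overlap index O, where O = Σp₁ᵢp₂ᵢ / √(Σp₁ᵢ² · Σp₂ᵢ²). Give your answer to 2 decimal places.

Proportions for Species B (n=104): 29/104=0.2788, 23/104=0.2212, 14/104=0.1346, 1/104=0.0096, 31/104=0.2981, 3/104=0.0288, 3/104=0.0288
Proportions for Species D (n=75): 3/75=0.0400, 1/75=0.0133, 1/75=0.0133, 13/75=0.1733, 21/75=0.2800, 19/75=0.2533, 17/75=0.2267
Σ p₁ᵢp₂ᵢ = 0.011152 + 0.002942 + 0.001790 + 0.001664 + 0.083468 + 0.007295 + 0.006529 = 0.114840
Σp_1ᵢ² = 0.2788² + 0.2212² + 0.1346² + 0.0096² + 0.2981² + 0.0288² + 0.0288² = 0.077729 + 0.048929 + 0.018117 + 0.000092 + 0.088864 + 0.000829 + 0.000829 = 0.235389
Σp_2ᵢ² = 0.0400² + 0.0133² + 0.0133² + 0.1733² + 0.2800² + 0.2533² + 0.2267² = 0.001600 + 0.000177 + 0.000177 + 0.030033 + 0.078400 + 0.064161 + 0.051393 = 0.225941
O = 0.114840 / √(0.235389 × 0.225941) = 0.114840 / 0.2306166 = 0.4980

0.50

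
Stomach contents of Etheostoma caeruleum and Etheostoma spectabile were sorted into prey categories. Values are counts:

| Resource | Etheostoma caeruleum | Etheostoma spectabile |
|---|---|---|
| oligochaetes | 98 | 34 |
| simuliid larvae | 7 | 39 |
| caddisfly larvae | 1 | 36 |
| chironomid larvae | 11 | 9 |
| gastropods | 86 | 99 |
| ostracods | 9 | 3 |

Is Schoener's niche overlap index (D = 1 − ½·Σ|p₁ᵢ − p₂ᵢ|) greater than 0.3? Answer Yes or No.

Proportions for Etheostoma caeruleum (n=212): 98/212=0.4623, 7/212=0.0330, 1/212=0.0047, 11/212=0.0519, 86/212=0.4057, 9/212=0.0425
Proportions for Etheostoma spectabile (n=220): 34/220=0.1545, 39/220=0.1773, 36/220=0.1636, 9/220=0.0409, 99/220=0.4500, 3/220=0.0136
Σ|p₁ᵢ − p₂ᵢ| = 0.3078 + 0.1443 + 0.1589 + 0.0110 + 0.0443 + 0.0289 = 0.6952
D = 1 − ½ × 0.6952 = 1 − 0.34760 = 0.65240
D = 0.65240 > 0.3 → Yes.

Yes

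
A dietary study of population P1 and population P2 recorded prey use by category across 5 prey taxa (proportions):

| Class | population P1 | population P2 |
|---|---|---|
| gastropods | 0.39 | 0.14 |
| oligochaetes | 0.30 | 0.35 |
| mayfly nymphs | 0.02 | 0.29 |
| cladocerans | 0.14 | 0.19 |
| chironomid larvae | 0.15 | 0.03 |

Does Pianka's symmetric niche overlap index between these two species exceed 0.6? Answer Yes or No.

Σ p₁ᵢp₂ᵢ = 0.0546 + 0.1050 + 0.0058 + 0.0266 + 0.0045 = 0.1965
Σp_1ᵢ² = 0.39² + 0.30² + 0.02² + 0.14² + 0.15² = 0.1521 + 0.0900 + 0.0004 + 0.0196 + 0.0225 = 0.2846
Σp_2ᵢ² = 0.14² + 0.35² + 0.29² + 0.19² + 0.03² = 0.0196 + 0.1225 + 0.0841 + 0.0361 + 0.0009 = 0.2632
O = 0.1965 / √(0.2846 × 0.2632) = 0.1965 / 0.27369 = 0.7180
O = 0.7180 > 0.6 → Yes.

Yes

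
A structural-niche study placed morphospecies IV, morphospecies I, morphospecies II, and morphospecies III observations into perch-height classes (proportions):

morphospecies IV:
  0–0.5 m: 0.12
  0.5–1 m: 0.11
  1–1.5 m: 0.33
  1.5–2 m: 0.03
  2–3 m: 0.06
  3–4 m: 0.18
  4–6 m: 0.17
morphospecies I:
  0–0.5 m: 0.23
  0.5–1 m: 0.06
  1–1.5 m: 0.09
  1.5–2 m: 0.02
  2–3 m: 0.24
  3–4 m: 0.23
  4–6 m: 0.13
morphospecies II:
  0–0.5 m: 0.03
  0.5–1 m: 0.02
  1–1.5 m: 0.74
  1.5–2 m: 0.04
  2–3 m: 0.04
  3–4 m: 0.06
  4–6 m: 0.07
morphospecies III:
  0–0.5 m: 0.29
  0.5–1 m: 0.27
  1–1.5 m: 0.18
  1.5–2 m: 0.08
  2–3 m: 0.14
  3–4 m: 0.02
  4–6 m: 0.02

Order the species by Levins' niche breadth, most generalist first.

morphospecies I > morphospecies IV > morphospecies III > morphospecies II

Σp_IVᵢ² = 0.12² + 0.11² + 0.33² + 0.03² + 0.06² + 0.18² + 0.17² = 0.0144 + 0.0121 + 0.1089 + 0.0009 + 0.0036 + 0.0324 + 0.0289 = 0.2012
B_IV = 1 / 0.2012 = 4.9702
Σp_Iᵢ² = 0.23² + 0.06² + 0.09² + 0.02² + 0.24² + 0.23² + 0.13² = 0.0529 + 0.0036 + 0.0081 + 0.0004 + 0.0576 + 0.0529 + 0.0169 = 0.1924
B_I = 1 / 0.1924 = 5.1975
Σp_IIᵢ² = 0.03² + 0.02² + 0.74² + 0.04² + 0.04² + 0.06² + 0.07² = 0.0009 + 0.0004 + 0.5476 + 0.0016 + 0.0016 + 0.0036 + 0.0049 = 0.5606
B_II = 1 / 0.5606 = 1.7838
Σp_IIIᵢ² = 0.29² + 0.27² + 0.18² + 0.08² + 0.14² + 0.02² + 0.02² = 0.0841 + 0.0729 + 0.0324 + 0.0064 + 0.0196 + 0.0004 + 0.0004 = 0.2162
B_III = 1 / 0.2162 = 4.6253
Ranking by B (broadest → narrowest): morphospecies I (5.20) > morphospecies IV (4.97) > morphospecies III (4.63) > morphospecies II (1.78)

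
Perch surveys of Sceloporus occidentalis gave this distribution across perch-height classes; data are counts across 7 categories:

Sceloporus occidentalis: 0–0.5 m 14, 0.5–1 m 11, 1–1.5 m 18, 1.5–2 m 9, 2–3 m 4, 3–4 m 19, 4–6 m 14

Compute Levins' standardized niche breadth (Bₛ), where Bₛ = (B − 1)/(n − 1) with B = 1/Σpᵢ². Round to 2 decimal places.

Proportions for Sceloporus occidentalis (n=89): 14/89=0.1573, 11/89=0.1236, 18/89=0.2022, 9/89=0.1011, 4/89=0.0449, 19/89=0.2135, 14/89=0.1573
Σpᵢ² = 0.1573² + 0.1236² + 0.2022² + 0.1011² + 0.0449² + 0.2135² + 0.1573² = 0.024743 + 0.015277 + 0.040885 + 0.010221 + 0.002016 + 0.045582 + 0.024743 = 0.163467
B = 1 / 0.163467 = 6.1174
Bₛ = (B − 1)/(n − 1) = (6.1174 − 1)/(7 − 1) = 5.1174/6 = 0.8529

0.85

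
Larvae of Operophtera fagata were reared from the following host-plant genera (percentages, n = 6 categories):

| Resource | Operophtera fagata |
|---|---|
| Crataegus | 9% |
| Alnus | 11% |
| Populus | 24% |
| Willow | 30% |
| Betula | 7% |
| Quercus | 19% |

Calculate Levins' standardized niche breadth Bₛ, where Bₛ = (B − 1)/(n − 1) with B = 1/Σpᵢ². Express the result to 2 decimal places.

Convert percentages to proportions (divide by 100).
Σpᵢ² = 0.09² + 0.11² + 0.24² + 0.30² + 0.07² + 0.19² = 0.0081 + 0.0121 + 0.0576 + 0.0900 + 0.0049 + 0.0361 = 0.2088
B = 1 / 0.2088 = 4.7893
Bₛ = (B − 1)/(n − 1) = (4.7893 − 1)/(6 − 1) = 3.7893/5 = 0.7579

0.76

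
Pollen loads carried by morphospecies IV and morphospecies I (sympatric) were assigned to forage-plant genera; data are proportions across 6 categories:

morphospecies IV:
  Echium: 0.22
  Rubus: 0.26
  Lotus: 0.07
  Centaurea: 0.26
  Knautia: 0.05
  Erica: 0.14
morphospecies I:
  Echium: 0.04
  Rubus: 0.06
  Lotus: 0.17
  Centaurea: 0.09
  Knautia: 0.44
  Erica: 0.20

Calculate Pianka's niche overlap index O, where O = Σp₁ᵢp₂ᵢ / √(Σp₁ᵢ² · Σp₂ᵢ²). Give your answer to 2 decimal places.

Σ p₁ᵢp₂ᵢ = 0.0088 + 0.0156 + 0.0119 + 0.0234 + 0.0220 + 0.0280 = 0.1097
Σp_1ᵢ² = 0.22² + 0.26² + 0.07² + 0.26² + 0.05² + 0.14² = 0.0484 + 0.0676 + 0.0049 + 0.0676 + 0.0025 + 0.0196 = 0.2106
Σp_2ᵢ² = 0.04² + 0.06² + 0.17² + 0.09² + 0.44² + 0.20² = 0.0016 + 0.0036 + 0.0289 + 0.0081 + 0.1936 + 0.0400 = 0.2758
O = 0.1097 / √(0.2106 × 0.2758) = 0.1097 / 0.24101 = 0.4552

0.46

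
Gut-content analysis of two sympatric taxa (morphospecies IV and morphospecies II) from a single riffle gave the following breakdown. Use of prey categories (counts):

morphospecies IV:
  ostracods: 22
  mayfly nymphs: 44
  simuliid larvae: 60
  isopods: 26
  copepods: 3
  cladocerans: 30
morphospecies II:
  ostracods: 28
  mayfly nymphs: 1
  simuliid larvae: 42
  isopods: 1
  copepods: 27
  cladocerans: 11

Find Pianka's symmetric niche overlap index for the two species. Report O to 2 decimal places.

Proportions for morphospecies IV (n=185): 22/185=0.1189, 44/185=0.2378, 60/185=0.3243, 26/185=0.1405, 3/185=0.0162, 30/185=0.1622
Proportions for morphospecies II (n=110): 28/110=0.2545, 1/110=0.0091, 42/110=0.3818, 1/110=0.0091, 27/110=0.2455, 11/110=0.1000
Σ p₁ᵢp₂ᵢ = 0.030260 + 0.002164 + 0.123818 + 0.001279 + 0.003977 + 0.016220 = 0.177718
Σp_1ᵢ² = 0.1189² + 0.2378² + 0.3243² + 0.1405² + 0.0162² + 0.1622² = 0.014137 + 0.056549 + 0.105170 + 0.019740 + 0.000262 + 0.026309 = 0.222167
Σp_2ᵢ² = 0.2545² + 0.0091² + 0.3818² + 0.0091² + 0.2455² + 0.1000² = 0.064770 + 0.000083 + 0.145771 + 0.000083 + 0.060270 + 0.010000 = 0.280977
O = 0.177718 / √(0.222167 × 0.280977) = 0.177718 / 0.2498476 = 0.7113

0.71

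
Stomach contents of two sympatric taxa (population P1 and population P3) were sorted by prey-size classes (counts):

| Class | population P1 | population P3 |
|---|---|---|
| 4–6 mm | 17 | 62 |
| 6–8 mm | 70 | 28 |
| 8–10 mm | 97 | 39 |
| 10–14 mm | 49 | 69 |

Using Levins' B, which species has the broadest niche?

Proportions for population P1 (n=233): 17/233=0.0730, 70/233=0.3004, 97/233=0.4163, 49/233=0.2103
Proportions for population P3 (n=198): 62/198=0.3131, 28/198=0.1414, 39/198=0.1970, 69/198=0.3485
Σp_P1ᵢ² = 0.0730² + 0.3004² + 0.4163² + 0.2103² = 0.005329 + 0.090240 + 0.173306 + 0.044226 = 0.313101
B_P1 = 1 / 0.313101 = 3.1939
Σp_P3ᵢ² = 0.3131² + 0.1414² + 0.1970² + 0.3485² = 0.098032 + 0.019994 + 0.038809 + 0.121452 = 0.278287
B_P3 = 1 / 0.278287 = 3.5934
Highest B → broadest niche (most generalist): population P3 (B = 3.59).

population P3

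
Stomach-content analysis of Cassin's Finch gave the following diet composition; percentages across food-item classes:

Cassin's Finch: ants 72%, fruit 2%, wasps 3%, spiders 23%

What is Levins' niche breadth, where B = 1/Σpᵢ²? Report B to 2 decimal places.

1.75

Convert percentages to proportions (divide by 100).
Σpᵢ² = 0.72² + 0.02² + 0.03² + 0.23² = 0.5184 + 0.0004 + 0.0009 + 0.0529 = 0.5726
B = 1 / 0.5726 = 1.7464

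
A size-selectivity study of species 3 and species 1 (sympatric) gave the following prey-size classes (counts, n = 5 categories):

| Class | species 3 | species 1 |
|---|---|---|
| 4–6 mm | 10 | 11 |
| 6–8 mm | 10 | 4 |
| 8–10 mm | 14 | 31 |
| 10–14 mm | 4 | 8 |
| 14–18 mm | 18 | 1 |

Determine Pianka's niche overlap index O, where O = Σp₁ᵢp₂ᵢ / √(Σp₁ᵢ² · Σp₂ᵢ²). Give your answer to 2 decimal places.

Proportions for species 3 (n=56): 10/56=0.1786, 10/56=0.1786, 14/56=0.2500, 4/56=0.0714, 18/56=0.3214
Proportions for species 1 (n=55): 11/55=0.2000, 4/55=0.0727, 31/55=0.5636, 8/55=0.1455, 1/55=0.0182
Σ p₁ᵢp₂ᵢ = 0.035720 + 0.012984 + 0.140900 + 0.010389 + 0.005849 = 0.205842
Σp_1ᵢ² = 0.1786² + 0.1786² + 0.2500² + 0.0714² + 0.3214² = 0.031898 + 0.031898 + 0.062500 + 0.005098 + 0.103298 = 0.234692
Σp_2ᵢ² = 0.2000² + 0.0727² + 0.5636² + 0.1455² + 0.0182² = 0.040000 + 0.005285 + 0.317645 + 0.021170 + 0.000331 = 0.384431
O = 0.205842 / √(0.234692 × 0.384431) = 0.205842 / 0.3003712 = 0.6853

0.69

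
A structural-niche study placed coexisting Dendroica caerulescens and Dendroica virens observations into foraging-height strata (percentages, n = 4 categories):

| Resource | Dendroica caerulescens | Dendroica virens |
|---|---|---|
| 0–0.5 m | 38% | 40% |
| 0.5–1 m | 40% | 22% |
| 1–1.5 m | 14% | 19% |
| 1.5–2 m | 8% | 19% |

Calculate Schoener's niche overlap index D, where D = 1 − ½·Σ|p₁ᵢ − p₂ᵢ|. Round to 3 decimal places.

Convert percentages to proportions (divide by 100).
Σ|p₁ᵢ − p₂ᵢ| = 0.02 + 0.18 + 0.05 + 0.11 = 0.36
D = 1 − ½ × 0.36 = 1 − 0.180 = 0.82000

0.820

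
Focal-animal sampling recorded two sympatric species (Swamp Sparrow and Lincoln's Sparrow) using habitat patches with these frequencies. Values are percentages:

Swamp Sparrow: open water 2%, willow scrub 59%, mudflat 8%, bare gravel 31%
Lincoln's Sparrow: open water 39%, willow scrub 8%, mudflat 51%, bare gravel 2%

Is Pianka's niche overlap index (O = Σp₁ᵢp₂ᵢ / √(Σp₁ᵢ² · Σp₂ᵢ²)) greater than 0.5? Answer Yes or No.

Convert percentages to proportions (divide by 100).
Σ p₁ᵢp₂ᵢ = 0.0078 + 0.0472 + 0.0408 + 0.0062 = 0.1020
Σp_1ᵢ² = 0.02² + 0.59² + 0.08² + 0.31² = 0.0004 + 0.3481 + 0.0064 + 0.0961 = 0.4510
Σp_2ᵢ² = 0.39² + 0.08² + 0.51² + 0.02² = 0.1521 + 0.0064 + 0.2601 + 0.0004 = 0.4190
O = 0.1020 / √(0.4510 × 0.4190) = 0.1020 / 0.43471 = 0.2346
O = 0.2346 < 0.5 → No.

No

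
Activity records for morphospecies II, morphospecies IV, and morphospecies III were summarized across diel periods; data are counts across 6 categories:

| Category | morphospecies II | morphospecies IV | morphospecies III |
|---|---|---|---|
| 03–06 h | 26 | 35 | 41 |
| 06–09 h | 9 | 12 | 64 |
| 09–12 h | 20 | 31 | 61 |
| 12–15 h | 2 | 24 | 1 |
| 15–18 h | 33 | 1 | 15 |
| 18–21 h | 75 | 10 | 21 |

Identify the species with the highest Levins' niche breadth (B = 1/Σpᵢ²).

Proportions for morphospecies II (n=165): 26/165=0.1576, 9/165=0.0545, 20/165=0.1212, 2/165=0.0121, 33/165=0.2000, 75/165=0.4545
Proportions for morphospecies IV (n=113): 35/113=0.3097, 12/113=0.1062, 31/113=0.2743, 24/113=0.2124, 1/113=0.0088, 10/113=0.0885
Proportions for morphospecies III (n=203): 41/203=0.2020, 64/203=0.3153, 61/203=0.3005, 1/203=0.0049, 15/203=0.0739, 21/203=0.1034
Σp_IIᵢ² = 0.1576² + 0.0545² + 0.1212² + 0.0121² + 0.2000² + 0.4545² = 0.024838 + 0.002970 + 0.014689 + 0.000146 + 0.040000 + 0.206570 = 0.289213
B_II = 1 / 0.289213 = 3.4577
Σp_IVᵢ² = 0.3097² + 0.1062² + 0.2743² + 0.2124² + 0.0088² + 0.0885² = 0.095914 + 0.011278 + 0.075240 + 0.045114 + 0.000077 + 0.007832 = 0.235455
B_IV = 1 / 0.235455 = 4.2471
Σp_IIIᵢ² = 0.2020² + 0.3153² + 0.3005² + 0.0049² + 0.0739² + 0.1034² = 0.040804 + 0.099414 + 0.090300 + 0.000024 + 0.005461 + 0.010692 = 0.246695
B_III = 1 / 0.246695 = 4.0536
Highest B → broadest niche (most generalist): morphospecies IV (B = 4.25).

morphospecies IV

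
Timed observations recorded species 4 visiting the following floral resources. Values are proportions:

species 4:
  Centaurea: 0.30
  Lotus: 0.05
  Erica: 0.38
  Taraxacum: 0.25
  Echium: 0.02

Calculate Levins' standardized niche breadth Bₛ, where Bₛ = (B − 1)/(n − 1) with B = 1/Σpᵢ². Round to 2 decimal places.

0.58

Σpᵢ² = 0.30² + 0.05² + 0.38² + 0.25² + 0.02² = 0.0900 + 0.0025 + 0.1444 + 0.0625 + 0.0004 = 0.2998
B = 1 / 0.2998 = 3.3356
Bₛ = (B − 1)/(n − 1) = (3.3356 − 1)/(5 − 1) = 2.3356/4 = 0.5839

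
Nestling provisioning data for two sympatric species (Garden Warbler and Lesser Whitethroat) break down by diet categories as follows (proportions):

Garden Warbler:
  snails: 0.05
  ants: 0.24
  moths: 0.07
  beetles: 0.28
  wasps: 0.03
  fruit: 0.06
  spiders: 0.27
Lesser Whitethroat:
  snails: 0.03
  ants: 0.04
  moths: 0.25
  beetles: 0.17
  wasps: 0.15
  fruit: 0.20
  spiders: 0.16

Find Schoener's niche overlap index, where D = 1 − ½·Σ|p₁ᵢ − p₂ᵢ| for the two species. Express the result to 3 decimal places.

0.560

Σ|p₁ᵢ − p₂ᵢ| = 0.02 + 0.20 + 0.18 + 0.11 + 0.12 + 0.14 + 0.11 = 0.88
D = 1 − ½ × 0.88 = 1 − 0.440 = 0.56000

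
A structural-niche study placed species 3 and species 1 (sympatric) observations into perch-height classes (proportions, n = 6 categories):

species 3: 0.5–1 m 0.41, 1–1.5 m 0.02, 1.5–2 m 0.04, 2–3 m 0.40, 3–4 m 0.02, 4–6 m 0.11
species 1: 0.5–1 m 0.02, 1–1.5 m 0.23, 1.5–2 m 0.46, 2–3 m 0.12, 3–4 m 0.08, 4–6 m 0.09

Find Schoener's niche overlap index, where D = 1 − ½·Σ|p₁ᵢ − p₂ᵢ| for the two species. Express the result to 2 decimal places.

Σ|p₁ᵢ − p₂ᵢ| = 0.39 + 0.21 + 0.42 + 0.28 + 0.06 + 0.02 = 1.38
D = 1 − ½ × 1.38 = 1 − 0.690 = 0.3100

0.31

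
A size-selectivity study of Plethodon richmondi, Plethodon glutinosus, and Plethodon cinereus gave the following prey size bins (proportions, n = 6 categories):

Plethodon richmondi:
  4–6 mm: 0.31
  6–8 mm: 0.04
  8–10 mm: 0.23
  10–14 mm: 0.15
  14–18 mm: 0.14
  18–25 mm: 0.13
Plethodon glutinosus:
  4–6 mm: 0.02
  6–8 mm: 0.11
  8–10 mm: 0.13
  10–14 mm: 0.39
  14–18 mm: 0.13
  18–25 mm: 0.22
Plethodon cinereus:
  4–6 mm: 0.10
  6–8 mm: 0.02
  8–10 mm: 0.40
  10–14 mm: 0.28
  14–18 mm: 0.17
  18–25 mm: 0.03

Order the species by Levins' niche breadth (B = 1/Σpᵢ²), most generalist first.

Plethodon richmondi > Plethodon glutinosus > Plethodon cinereus

Σp_richᵢ² = 0.31² + 0.04² + 0.23² + 0.15² + 0.14² + 0.13² = 0.0961 + 0.0016 + 0.0529 + 0.0225 + 0.0196 + 0.0169 = 0.2096
B_rich = 1 / 0.2096 = 4.7710
Σp_glutᵢ² = 0.02² + 0.11² + 0.13² + 0.39² + 0.13² + 0.22² = 0.0004 + 0.0121 + 0.0169 + 0.1521 + 0.0169 + 0.0484 = 0.2468
B_glut = 1 / 0.2468 = 4.0519
Σp_cineᵢ² = 0.10² + 0.02² + 0.40² + 0.28² + 0.17² + 0.03² = 0.0100 + 0.0004 + 0.1600 + 0.0784 + 0.0289 + 0.0009 = 0.2786
B_cine = 1 / 0.2786 = 3.5894
Ranking by B (broadest → narrowest): Plethodon richmondi (4.77) > Plethodon glutinosus (4.05) > Plethodon cinereus (3.59)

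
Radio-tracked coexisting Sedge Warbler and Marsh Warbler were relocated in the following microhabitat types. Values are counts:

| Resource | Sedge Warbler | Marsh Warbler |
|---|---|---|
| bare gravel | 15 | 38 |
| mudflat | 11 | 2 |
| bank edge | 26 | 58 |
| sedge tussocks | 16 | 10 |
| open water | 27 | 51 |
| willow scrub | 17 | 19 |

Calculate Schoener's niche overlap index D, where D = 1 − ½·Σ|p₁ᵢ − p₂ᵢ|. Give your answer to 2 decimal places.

Proportions for Sedge Warbler (n=112): 15/112=0.1339, 11/112=0.0982, 26/112=0.2321, 16/112=0.1429, 27/112=0.2411, 17/112=0.1518
Proportions for Marsh Warbler (n=178): 38/178=0.2135, 2/178=0.0112, 58/178=0.3258, 10/178=0.0562, 51/178=0.2865, 19/178=0.1067
Σ|p₁ᵢ − p₂ᵢ| = 0.0796 + 0.0870 + 0.0937 + 0.0867 + 0.0454 + 0.0451 = 0.4375
D = 1 − ½ × 0.4375 = 1 − 0.21875 = 0.78125

0.78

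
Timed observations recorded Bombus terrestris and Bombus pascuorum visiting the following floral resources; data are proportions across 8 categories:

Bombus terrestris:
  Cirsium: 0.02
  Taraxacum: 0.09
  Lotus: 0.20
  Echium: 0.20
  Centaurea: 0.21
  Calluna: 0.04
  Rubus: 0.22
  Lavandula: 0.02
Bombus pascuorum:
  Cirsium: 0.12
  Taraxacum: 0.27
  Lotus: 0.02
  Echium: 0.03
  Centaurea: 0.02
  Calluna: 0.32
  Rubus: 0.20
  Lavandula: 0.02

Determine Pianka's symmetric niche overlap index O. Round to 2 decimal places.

Σ p₁ᵢp₂ᵢ = 0.0024 + 0.0243 + 0.0040 + 0.0060 + 0.0042 + 0.0128 + 0.0440 + 0.0004 = 0.0981
Σp_1ᵢ² = 0.02² + 0.09² + 0.20² + 0.20² + 0.21² + 0.04² + 0.22² + 0.02² = 0.0004 + 0.0081 + 0.0400 + 0.0400 + 0.0441 + 0.0016 + 0.0484 + 0.0004 = 0.1830
Σp_2ᵢ² = 0.12² + 0.27² + 0.02² + 0.03² + 0.02² + 0.32² + 0.20² + 0.02² = 0.0144 + 0.0729 + 0.0004 + 0.0009 + 0.0004 + 0.1024 + 0.0400 + 0.0004 = 0.2318
O = 0.0981 / √(0.1830 × 0.2318) = 0.0981 / 0.20596 = 0.4763

0.48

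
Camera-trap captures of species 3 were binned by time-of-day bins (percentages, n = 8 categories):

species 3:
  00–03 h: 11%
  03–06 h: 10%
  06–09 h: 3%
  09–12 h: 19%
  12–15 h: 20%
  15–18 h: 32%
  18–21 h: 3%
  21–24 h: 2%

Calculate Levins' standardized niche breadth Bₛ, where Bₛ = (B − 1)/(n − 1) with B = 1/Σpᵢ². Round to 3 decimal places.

0.562

Convert percentages to proportions (divide by 100).
Σpᵢ² = 0.11² + 0.10² + 0.03² + 0.19² + 0.20² + 0.32² + 0.03² + 0.02² = 0.0121 + 0.0100 + 0.0009 + 0.0361 + 0.0400 + 0.1024 + 0.0009 + 0.0004 = 0.2028
B = 1 / 0.2028 = 4.93097
Bₛ = (B − 1)/(n − 1) = (4.93097 − 1)/(8 − 1) = 3.93097/7 = 0.56157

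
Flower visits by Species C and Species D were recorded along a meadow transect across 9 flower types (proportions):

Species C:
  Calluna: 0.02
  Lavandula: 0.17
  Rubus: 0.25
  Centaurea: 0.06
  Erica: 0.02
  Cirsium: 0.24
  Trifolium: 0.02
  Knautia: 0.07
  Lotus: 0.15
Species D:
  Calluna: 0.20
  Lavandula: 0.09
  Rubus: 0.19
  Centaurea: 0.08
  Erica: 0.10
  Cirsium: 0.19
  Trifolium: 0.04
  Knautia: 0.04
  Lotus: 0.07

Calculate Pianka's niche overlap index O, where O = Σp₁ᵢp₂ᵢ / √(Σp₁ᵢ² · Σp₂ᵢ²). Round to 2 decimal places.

0.82

Σ p₁ᵢp₂ᵢ = 0.0040 + 0.0153 + 0.0475 + 0.0048 + 0.0020 + 0.0456 + 0.0008 + 0.0028 + 0.0105 = 0.1333
Σp_1ᵢ² = 0.02² + 0.17² + 0.25² + 0.06² + 0.02² + 0.24² + 0.02² + 0.07² + 0.15² = 0.0004 + 0.0289 + 0.0625 + 0.0036 + 0.0004 + 0.0576 + 0.0004 + 0.0049 + 0.0225 = 0.1812
Σp_2ᵢ² = 0.20² + 0.09² + 0.19² + 0.08² + 0.10² + 0.19² + 0.04² + 0.04² + 0.07² = 0.0400 + 0.0081 + 0.0361 + 0.0064 + 0.0100 + 0.0361 + 0.0016 + 0.0016 + 0.0049 = 0.1448
O = 0.1333 / √(0.1812 × 0.1448) = 0.1333 / 0.16198 = 0.8229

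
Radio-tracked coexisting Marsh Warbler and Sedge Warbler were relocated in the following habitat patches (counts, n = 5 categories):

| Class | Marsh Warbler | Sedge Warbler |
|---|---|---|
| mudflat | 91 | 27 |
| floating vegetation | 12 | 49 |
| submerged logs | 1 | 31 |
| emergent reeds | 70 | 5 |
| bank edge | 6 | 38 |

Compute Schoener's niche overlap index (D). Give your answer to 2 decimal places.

Proportions for Marsh Warbler (n=180): 91/180=0.5056, 12/180=0.0667, 1/180=0.0056, 70/180=0.3889, 6/180=0.0333
Proportions for Sedge Warbler (n=150): 27/150=0.1800, 49/150=0.3267, 31/150=0.2067, 5/150=0.0333, 38/150=0.2533
Σ|p₁ᵢ − p₂ᵢ| = 0.3256 + 0.2600 + 0.2011 + 0.3556 + 0.2200 = 1.3623
D = 1 − ½ × 1.3623 = 1 − 0.68115 = 0.31885

0.32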